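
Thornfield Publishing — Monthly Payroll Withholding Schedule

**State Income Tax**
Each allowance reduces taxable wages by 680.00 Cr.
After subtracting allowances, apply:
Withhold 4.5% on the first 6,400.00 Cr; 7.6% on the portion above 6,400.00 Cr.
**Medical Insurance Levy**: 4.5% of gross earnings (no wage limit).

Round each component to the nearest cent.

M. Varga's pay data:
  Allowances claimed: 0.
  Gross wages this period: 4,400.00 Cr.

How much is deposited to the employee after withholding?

State Income Tax: taxable = 4,400.00 Cr
  4.5% × 4,400.00 Cr = 198.00 Cr
Medical Insurance Levy: 4.5% × 4,400.00 Cr = 198.00 Cr
Total withheld: 198.00 Cr + 198.00 Cr = 396.00 Cr
Net pay: 4,400.00 Cr − 396.00 Cr = 4,004.00 Cr

4,004.00 Cr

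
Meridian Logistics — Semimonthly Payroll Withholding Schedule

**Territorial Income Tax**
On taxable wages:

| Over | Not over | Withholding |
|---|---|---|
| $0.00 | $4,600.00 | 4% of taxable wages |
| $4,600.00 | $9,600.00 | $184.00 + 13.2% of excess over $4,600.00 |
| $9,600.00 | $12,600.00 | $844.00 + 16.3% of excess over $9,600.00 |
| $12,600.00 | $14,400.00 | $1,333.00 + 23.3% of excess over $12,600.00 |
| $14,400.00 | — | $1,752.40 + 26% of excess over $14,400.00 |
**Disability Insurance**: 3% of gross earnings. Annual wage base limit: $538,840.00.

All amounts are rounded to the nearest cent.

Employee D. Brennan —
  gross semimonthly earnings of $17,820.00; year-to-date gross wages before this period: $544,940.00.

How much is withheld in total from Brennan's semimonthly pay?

$2,641.60

Territorial Income Tax: taxable = $17,820.00
  $1,752.40 + 26% × ($17,820.00 − $14,400.00) = $1,752.40 + 26% × $3,420.00 = $2,641.60
Disability Insurance: YTD $544,940.00 ≥ cap $538,840.00 → $0.00
Total: $2,641.60 + $0.00 = $2,641.60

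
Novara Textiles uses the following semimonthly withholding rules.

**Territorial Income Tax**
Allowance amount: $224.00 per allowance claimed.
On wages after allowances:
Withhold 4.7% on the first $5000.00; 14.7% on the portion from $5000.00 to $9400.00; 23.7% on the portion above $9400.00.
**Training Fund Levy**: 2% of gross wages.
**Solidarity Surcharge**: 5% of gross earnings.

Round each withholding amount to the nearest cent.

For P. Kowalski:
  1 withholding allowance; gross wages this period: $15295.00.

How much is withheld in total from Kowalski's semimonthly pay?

$3296.48

Territorial Income Tax: taxable = $15295.00 − 1×$224.00 = $15071.00
  $881.80 + 23.7% × ($15071.00 − $9400.00) = $881.80 + 23.7% × $5671.00 = $2225.83
Training Fund Levy: 2% × $15295.00 = $305.90
Solidarity Surcharge: 5% × $15295.00 = $764.75
Total: $2225.83 + $305.90 + $764.75 = $3296.48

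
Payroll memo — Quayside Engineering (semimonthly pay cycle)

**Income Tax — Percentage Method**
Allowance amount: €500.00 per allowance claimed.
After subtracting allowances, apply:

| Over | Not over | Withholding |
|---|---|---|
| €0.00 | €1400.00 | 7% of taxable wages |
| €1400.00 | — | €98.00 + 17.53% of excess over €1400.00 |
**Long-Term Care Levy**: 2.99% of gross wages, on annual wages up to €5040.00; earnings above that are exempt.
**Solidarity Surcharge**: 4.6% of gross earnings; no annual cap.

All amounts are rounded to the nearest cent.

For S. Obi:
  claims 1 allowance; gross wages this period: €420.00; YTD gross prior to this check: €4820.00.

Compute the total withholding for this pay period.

€25.90

Income Tax: taxable = €420.00 − 1×€500.00 = €-80.00
  Taxable ≤ 0 → €0.00
Long-Term Care Levy: cap €5040.00 − YTD €4820.00 = €220.00 subject; 2.99% × €220.00 = €6.58
Solidarity Surcharge: 4.6% × €420.00 = €19.32
Total: €0.00 + €6.58 + €19.32 = €25.90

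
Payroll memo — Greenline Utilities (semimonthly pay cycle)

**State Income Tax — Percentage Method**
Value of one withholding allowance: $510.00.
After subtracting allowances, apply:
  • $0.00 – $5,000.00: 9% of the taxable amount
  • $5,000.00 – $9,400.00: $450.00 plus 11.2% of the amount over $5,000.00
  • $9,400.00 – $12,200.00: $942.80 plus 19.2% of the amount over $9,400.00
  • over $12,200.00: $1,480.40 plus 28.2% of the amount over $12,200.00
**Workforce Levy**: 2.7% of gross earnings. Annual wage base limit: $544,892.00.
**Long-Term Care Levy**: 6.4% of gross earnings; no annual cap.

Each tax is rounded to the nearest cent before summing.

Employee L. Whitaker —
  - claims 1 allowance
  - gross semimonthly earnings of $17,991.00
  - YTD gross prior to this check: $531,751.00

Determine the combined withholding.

$4,475.87

State Income Tax: taxable = $17,991.00 − 1×$510.00 = $17,481.00
  $1,480.40 + 28.2% × ($17,481.00 − $12,200.00) = $1,480.40 + 28.2% × $5,281.00 = $2,969.64
Workforce Levy: cap $544,892.00 − YTD $531,751.00 = $13,141.00 subject; 2.7% × $13,141.00 = $354.81
Long-Term Care Levy: 6.4% × $17,991.00 = $1,151.42
Total: $2,969.64 + $354.81 + $1,151.42 = $4,475.87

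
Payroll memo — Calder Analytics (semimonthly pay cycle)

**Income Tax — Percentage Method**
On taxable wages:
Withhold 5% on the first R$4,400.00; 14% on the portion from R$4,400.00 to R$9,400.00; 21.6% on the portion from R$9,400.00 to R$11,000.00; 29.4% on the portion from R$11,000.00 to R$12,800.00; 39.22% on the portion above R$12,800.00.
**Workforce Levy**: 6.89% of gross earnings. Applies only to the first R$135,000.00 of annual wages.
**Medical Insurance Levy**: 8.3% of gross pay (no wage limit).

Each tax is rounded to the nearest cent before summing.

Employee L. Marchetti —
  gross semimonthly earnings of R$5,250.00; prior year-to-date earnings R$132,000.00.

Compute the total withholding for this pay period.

R$981.45

Income Tax: taxable = R$5,250.00
  R$220.00 + 14% × (R$5,250.00 − R$4,400.00) = R$220.00 + 14% × R$850.00 = R$339.00
Workforce Levy: cap R$135,000.00 − YTD R$132,000.00 = R$3,000.00 subject; 6.89% × R$3,000.00 = R$206.70
Medical Insurance Levy: 8.3% × R$5,250.00 = R$435.75
Total: R$339.00 + R$206.70 + R$435.75 = R$981.45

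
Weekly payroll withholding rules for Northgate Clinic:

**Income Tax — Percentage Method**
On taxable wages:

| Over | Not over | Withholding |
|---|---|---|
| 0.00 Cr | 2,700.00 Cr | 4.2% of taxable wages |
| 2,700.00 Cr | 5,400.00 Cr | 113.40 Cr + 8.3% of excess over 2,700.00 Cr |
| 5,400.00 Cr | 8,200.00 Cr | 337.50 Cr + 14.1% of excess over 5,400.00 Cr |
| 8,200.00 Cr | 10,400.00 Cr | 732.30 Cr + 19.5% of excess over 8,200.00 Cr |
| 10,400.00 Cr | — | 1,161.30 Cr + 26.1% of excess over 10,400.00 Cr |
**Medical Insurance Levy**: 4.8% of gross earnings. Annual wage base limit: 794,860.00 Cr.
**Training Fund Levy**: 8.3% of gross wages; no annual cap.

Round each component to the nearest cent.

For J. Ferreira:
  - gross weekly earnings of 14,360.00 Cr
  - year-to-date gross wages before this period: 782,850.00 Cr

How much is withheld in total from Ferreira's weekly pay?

3,963.22 Cr

Income Tax: taxable = 14,360.00 Cr
  1,161.30 Cr + 26.1% × (14,360.00 Cr − 10,400.00 Cr) = 1,161.30 Cr + 26.1% × 3,960.00 Cr = 2,194.86 Cr
Medical Insurance Levy: cap 794,860.00 Cr − YTD 782,850.00 Cr = 12,010.00 Cr subject; 4.8% × 12,010.00 Cr = 576.48 Cr
Training Fund Levy: 8.3% × 14,360.00 Cr = 1,191.88 Cr
Total: 2,194.86 Cr + 576.48 Cr + 1,191.88 Cr = 3,963.22 Cr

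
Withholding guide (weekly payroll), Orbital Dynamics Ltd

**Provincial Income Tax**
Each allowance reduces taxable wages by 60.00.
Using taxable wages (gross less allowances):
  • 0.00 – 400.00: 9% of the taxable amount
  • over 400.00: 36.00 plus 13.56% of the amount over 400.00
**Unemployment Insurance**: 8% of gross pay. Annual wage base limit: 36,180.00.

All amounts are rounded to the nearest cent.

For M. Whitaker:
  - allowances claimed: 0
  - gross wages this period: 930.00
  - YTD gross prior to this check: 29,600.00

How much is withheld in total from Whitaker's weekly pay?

Provincial Income Tax: taxable = 930.00
  36.00 + 13.56% × (930.00 − 400.00) = 36.00 + 13.56% × 530.00 = 107.87
Unemployment Insurance: 8% × 930.00 = 74.40
Total: 107.87 + 74.40 = 182.27

182.27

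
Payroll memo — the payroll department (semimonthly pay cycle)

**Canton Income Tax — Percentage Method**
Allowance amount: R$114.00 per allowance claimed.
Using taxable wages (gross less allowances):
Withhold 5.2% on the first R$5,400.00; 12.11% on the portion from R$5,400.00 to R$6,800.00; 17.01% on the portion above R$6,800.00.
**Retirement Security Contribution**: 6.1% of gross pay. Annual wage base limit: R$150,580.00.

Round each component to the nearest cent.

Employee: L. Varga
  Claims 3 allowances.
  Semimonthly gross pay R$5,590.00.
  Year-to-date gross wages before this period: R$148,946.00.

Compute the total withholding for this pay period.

R$372.57

Canton Income Tax: taxable = R$5,590.00 − 3×R$114.00 = R$5,248.00
  5.2% × R$5,248.00 = R$272.90
Retirement Security Contribution: cap R$150,580.00 − YTD R$148,946.00 = R$1,634.00 subject; 6.1% × R$1,634.00 = R$99.67
Total: R$272.90 + R$99.67 = R$372.57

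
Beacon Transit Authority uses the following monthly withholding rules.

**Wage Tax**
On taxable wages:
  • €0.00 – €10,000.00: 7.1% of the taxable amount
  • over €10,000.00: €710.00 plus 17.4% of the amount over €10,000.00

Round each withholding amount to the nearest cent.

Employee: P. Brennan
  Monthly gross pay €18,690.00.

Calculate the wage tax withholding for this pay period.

€2,222.06

Wage Tax: taxable = €18,690.00
  €710.00 + 17.4% × (€18,690.00 − €10,000.00) = €710.00 + 17.4% × €8,690.00 = €2,222.06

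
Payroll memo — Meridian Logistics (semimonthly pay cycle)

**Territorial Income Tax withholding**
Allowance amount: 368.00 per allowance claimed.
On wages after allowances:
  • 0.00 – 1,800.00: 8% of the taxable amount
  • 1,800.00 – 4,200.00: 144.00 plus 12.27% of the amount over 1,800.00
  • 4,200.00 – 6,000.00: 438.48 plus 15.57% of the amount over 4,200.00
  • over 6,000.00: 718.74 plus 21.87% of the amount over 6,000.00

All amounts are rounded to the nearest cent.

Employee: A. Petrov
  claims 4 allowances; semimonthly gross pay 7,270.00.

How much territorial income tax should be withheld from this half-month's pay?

Territorial Income Tax: taxable = 7,270.00 − 4×368.00 = 5,798.00
  438.48 + 15.57% × (5,798.00 − 4,200.00) = 438.48 + 15.57% × 1,598.00 = 687.29

687.29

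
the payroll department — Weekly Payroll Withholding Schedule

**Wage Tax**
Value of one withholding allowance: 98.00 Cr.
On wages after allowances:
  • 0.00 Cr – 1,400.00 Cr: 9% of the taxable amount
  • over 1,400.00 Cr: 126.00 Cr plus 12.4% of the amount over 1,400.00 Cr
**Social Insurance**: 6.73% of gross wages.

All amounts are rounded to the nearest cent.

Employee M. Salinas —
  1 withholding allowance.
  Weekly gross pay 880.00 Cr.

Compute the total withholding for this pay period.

Wage Tax: taxable = 880.00 Cr − 1×98.00 Cr = 782.00 Cr
  9% × 782.00 Cr = 70.38 Cr
Social Insurance: 6.73% × 880.00 Cr = 59.22 Cr
Total: 70.38 Cr + 59.22 Cr = 129.60 Cr

129.60 Cr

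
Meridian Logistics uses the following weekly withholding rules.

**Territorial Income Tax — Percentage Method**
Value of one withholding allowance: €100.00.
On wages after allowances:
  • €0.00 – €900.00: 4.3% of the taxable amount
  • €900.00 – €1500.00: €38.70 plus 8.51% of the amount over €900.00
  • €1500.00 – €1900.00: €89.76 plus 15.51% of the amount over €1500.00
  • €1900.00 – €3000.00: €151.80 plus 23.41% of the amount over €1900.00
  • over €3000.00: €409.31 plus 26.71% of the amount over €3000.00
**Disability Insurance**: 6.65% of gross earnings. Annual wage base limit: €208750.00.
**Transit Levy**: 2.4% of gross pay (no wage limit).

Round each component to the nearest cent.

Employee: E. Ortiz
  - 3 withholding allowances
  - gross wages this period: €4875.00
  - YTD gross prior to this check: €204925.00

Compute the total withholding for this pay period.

€1201.35

Territorial Income Tax: taxable = €4875.00 − 3×€100.00 = €4575.00
  €409.31 + 26.71% × (€4575.00 − €3000.00) = €409.31 + 26.71% × €1575.00 = €829.99
Disability Insurance: cap €208750.00 − YTD €204925.00 = €3825.00 subject; 6.65% × €3825.00 = €254.36
Transit Levy: 2.4% × €4875.00 = €117.00
Total: €829.99 + €254.36 + €117.00 = €1201.35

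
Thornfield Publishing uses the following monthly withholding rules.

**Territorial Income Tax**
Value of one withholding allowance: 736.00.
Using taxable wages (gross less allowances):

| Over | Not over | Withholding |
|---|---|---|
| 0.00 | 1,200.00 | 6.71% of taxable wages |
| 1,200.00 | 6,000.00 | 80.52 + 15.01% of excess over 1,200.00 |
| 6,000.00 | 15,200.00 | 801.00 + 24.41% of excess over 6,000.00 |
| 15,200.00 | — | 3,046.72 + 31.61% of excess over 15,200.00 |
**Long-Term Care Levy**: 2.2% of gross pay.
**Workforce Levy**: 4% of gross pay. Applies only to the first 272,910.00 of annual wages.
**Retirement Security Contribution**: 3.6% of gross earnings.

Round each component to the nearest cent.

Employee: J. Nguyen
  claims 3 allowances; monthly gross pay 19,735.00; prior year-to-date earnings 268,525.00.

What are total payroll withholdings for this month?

Territorial Income Tax: taxable = 19,735.00 − 3×736.00 = 17,527.00
  3,046.72 + 31.61% × (17,527.00 − 15,200.00) = 3,046.72 + 31.61% × 2,327.00 = 3,782.28
Long-Term Care Levy: 2.2% × 19,735.00 = 434.17
Workforce Levy: cap 272,910.00 − YTD 268,525.00 = 4,385.00 subject; 4% × 4,385.00 = 175.40
Retirement Security Contribution: 3.6% × 19,735.00 = 710.46
Total: 3,782.28 + 434.17 + 175.40 + 710.46 = 5,102.31

5,102.31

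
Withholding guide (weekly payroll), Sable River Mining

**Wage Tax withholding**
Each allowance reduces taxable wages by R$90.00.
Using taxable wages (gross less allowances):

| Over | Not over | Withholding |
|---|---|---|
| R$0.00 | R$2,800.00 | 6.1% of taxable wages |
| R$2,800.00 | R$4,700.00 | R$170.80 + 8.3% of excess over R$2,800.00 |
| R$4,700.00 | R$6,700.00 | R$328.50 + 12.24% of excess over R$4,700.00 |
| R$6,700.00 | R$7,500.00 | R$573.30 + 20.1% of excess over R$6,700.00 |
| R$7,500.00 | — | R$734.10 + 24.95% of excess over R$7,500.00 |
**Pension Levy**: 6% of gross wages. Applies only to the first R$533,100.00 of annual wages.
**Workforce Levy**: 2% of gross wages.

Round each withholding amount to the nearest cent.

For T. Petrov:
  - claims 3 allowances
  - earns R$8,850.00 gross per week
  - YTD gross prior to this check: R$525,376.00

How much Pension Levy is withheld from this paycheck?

R$463.44

Pension Levy: cap R$533,100.00 − YTD R$525,376.00 = R$7,724.00 subject; 6% × R$7,724.00 = R$463.44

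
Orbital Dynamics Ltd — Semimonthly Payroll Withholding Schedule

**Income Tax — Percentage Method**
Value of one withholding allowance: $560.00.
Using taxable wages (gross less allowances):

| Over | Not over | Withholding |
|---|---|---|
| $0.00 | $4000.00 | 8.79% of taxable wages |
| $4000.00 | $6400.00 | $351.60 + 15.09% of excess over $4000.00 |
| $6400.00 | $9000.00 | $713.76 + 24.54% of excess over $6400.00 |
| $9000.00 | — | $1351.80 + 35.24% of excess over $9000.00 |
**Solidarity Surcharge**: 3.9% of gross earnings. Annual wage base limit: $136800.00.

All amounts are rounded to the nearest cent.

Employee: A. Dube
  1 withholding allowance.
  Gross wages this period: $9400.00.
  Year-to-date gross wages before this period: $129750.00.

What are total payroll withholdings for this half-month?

Income Tax: taxable = $9400.00 − 1×$560.00 = $8840.00
  $713.76 + 24.54% × ($8840.00 − $6400.00) = $713.76 + 24.54% × $2440.00 = $1312.54
Solidarity Surcharge: cap $136800.00 − YTD $129750.00 = $7050.00 subject; 3.9% × $7050.00 = $274.95
Total: $1312.54 + $274.95 = $1587.49

$1587.49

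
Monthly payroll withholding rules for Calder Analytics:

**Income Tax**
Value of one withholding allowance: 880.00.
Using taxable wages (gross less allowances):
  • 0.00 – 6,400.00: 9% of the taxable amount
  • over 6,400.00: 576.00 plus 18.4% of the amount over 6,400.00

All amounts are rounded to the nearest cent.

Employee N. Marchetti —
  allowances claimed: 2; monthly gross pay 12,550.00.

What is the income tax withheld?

1,383.76

Income Tax: taxable = 12,550.00 − 2×880.00 = 10,790.00
  576.00 + 18.4% × (10,790.00 − 6,400.00) = 576.00 + 18.4% × 4,390.00 = 1,383.76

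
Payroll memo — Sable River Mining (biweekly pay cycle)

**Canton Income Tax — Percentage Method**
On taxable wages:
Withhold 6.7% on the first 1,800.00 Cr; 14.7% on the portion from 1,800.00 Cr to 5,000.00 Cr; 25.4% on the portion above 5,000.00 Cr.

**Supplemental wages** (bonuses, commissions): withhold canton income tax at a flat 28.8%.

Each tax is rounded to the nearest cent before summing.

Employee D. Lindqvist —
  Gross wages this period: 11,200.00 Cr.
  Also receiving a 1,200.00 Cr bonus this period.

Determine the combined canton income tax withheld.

Canton Income Tax: taxable = 11,200.00 Cr
  591.00 Cr + 25.4% × (11,200.00 Cr − 5,000.00 Cr) = 591.00 Cr + 25.4% × 6,200.00 Cr = 2,165.80 Cr
Supplemental (28.8% flat on bonus): 28.8% × 1,200.00 Cr = 345.60 Cr
Total canton income tax: 2,165.80 Cr + 345.60 Cr = 2,511.40 Cr

2,511.40 Cr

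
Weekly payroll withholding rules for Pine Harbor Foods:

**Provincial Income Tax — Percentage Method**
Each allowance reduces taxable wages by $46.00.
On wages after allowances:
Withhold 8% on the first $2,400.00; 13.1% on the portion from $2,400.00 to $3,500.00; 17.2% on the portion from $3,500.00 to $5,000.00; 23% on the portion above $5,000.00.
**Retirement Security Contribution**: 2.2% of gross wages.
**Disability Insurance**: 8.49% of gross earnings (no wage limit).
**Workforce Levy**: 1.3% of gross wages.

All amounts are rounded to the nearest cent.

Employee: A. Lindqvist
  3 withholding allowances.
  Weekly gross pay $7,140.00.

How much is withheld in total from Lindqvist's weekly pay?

Provincial Income Tax: taxable = $7,140.00 − 3×$46.00 = $7,002.00
  $594.10 + 23% × ($7,002.00 − $5,000.00) = $594.10 + 23% × $2,002.00 = $1,054.56
Retirement Security Contribution: 2.2% × $7,140.00 = $157.08
Disability Insurance: 8.49% × $7,140.00 = $606.19
Workforce Levy: 1.3% × $7,140.00 = $92.82
Total: $1,054.56 + $157.08 + $606.19 + $92.82 = $1,910.65

$1,910.65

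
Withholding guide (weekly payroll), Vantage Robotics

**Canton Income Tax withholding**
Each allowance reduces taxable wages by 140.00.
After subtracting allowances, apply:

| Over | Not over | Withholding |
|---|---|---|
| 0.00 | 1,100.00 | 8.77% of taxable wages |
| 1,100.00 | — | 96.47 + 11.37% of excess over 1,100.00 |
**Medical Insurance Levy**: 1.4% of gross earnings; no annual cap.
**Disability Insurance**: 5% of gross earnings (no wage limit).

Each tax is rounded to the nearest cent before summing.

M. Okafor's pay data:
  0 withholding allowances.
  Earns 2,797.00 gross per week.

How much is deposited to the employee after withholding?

Canton Income Tax: taxable = 2,797.00
  96.47 + 11.37% × (2,797.00 − 1,100.00) = 96.47 + 11.37% × 1,697.00 = 289.42
Medical Insurance Levy: 1.4% × 2,797.00 = 39.16
Disability Insurance: 5% × 2,797.00 = 139.85
Total withheld: 289.42 + 39.16 + 139.85 = 468.43
Net pay: 2,797.00 − 468.43 = 2,328.57

2,328.57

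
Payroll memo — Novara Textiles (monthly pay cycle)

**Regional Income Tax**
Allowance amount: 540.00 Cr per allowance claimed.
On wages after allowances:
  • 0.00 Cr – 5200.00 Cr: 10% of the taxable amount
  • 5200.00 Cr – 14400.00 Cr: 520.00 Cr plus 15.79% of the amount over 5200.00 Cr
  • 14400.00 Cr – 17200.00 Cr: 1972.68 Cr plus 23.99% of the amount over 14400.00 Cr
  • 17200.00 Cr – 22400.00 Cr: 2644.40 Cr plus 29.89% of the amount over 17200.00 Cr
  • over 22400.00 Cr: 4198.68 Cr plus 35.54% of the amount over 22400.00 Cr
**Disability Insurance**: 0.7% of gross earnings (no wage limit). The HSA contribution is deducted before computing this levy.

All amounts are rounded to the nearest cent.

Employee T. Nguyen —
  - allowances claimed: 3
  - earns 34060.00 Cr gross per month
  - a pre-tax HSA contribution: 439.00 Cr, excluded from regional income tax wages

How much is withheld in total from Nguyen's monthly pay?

7846.23 Cr

Regional Income Tax: taxable = 34060.00 Cr − 439.00 Cr − 3×540.00 Cr = 32001.00 Cr
  4198.68 Cr + 35.54% × (32001.00 Cr − 22400.00 Cr) = 4198.68 Cr + 35.54% × 9601.00 Cr = 7610.88 Cr
Disability Insurance: 0.7% × 33621.00 Cr = 235.35 Cr
Total: 7610.88 Cr + 235.35 Cr = 7846.23 Cr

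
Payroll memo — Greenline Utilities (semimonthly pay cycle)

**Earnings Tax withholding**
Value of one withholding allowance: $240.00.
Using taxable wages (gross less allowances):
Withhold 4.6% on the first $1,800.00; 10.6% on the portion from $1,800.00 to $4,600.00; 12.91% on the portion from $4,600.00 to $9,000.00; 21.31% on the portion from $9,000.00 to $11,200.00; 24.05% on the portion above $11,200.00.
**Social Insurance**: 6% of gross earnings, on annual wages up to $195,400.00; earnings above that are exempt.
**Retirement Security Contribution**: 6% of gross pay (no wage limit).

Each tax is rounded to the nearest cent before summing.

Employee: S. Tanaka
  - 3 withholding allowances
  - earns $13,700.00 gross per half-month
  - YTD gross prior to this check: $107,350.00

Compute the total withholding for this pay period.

Earnings Tax: taxable = $13,700.00 − 3×$240.00 = $12,980.00
  $1,416.46 + 24.05% × ($12,980.00 − $11,200.00) = $1,416.46 + 24.05% × $1,780.00 = $1,844.55
Social Insurance: 6% × $13,700.00 = $822.00
Retirement Security Contribution: 6% × $13,700.00 = $822.00
Total: $1,844.55 + $822.00 + $822.00 = $3,488.55

$3,488.55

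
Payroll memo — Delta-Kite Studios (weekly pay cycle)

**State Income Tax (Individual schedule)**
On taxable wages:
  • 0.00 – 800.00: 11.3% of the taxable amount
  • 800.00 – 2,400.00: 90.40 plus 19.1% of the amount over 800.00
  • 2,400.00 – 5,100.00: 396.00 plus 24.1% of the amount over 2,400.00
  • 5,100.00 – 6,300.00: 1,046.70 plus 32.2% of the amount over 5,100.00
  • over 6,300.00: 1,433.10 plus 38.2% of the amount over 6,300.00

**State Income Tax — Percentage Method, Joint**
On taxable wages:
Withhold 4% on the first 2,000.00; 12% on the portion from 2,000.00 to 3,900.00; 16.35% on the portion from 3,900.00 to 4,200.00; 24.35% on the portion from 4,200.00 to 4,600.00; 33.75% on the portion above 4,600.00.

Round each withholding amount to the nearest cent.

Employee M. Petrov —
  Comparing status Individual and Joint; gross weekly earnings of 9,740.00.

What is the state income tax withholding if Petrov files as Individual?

2,747.18

State Income Tax (Individual): taxable = 9,740.00
  1,433.10 + 38.2% × (9,740.00 − 6,300.00) = 1,433.10 + 38.2% × 3,440.00 = 2,747.18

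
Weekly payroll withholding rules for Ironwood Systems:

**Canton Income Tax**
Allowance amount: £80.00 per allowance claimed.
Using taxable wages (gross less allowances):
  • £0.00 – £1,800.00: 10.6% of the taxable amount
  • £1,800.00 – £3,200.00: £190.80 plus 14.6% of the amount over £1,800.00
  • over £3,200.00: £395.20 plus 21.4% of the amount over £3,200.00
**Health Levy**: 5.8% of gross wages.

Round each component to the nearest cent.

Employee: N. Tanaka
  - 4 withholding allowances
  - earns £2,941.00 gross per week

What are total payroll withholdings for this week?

£481.25

Canton Income Tax: taxable = £2,941.00 − 4×£80.00 = £2,621.00
  £190.80 + 14.6% × (£2,621.00 − £1,800.00) = £190.80 + 14.6% × £821.00 = £310.67
Health Levy: 5.8% × £2,941.00 = £170.58
Total: £310.67 + £170.58 = £481.25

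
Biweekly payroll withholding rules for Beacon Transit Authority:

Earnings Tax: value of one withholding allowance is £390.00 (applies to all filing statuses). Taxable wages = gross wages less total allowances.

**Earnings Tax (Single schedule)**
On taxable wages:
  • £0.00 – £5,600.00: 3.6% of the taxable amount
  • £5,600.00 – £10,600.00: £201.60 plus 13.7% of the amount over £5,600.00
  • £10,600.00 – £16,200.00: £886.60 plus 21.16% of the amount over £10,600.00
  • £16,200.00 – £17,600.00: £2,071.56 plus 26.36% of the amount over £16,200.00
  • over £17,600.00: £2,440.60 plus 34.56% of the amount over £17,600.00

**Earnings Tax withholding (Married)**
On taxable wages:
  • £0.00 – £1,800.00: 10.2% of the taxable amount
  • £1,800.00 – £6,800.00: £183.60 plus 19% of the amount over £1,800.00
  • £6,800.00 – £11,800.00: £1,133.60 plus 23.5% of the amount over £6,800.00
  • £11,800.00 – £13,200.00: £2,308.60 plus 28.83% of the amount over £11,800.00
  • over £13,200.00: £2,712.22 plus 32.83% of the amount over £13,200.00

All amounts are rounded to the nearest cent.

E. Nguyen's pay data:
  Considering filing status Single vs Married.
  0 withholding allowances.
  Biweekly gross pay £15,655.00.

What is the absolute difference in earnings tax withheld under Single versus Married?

£1,561.96

Earnings Tax (Single): taxable = £15,655.00
  £886.60 + 21.16% × (£15,655.00 − £10,600.00) = £886.60 + 21.16% × £5,055.00 = £1,956.24
Earnings Tax (Married): taxable = £15,655.00
  £2,712.22 + 32.83% × (£15,655.00 − £13,200.00) = £2,712.22 + 32.83% × £2,455.00 = £3,518.20
Difference: |£1,956.24 − £3,518.20| = £1,561.96 (higher under Married)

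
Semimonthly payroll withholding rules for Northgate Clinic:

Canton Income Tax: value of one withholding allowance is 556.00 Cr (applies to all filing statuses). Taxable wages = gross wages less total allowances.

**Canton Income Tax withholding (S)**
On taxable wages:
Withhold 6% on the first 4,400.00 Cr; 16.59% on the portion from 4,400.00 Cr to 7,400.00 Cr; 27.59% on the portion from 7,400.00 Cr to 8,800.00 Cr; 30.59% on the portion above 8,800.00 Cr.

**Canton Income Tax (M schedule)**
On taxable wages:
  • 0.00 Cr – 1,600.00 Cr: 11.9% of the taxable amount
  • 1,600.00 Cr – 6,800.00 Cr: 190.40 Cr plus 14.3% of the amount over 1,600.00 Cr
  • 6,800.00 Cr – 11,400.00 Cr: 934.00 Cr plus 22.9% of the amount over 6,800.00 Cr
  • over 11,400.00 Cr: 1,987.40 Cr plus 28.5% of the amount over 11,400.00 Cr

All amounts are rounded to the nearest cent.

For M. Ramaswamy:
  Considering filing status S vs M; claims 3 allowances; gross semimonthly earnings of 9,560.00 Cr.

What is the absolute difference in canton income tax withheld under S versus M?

Canton Income Tax (S): taxable = 9,560.00 Cr − 3×556.00 Cr = 7,892.00 Cr
  761.70 Cr + 27.59% × (7,892.00 Cr − 7,400.00 Cr) = 761.70 Cr + 27.59% × 492.00 Cr = 897.44 Cr
Canton Income Tax (M): taxable = 9,560.00 Cr − 3×556.00 Cr = 7,892.00 Cr
  934.00 Cr + 22.9% × (7,892.00 Cr − 6,800.00 Cr) = 934.00 Cr + 22.9% × 1,092.00 Cr = 1,184.07 Cr
Difference: |897.44 Cr − 1,184.07 Cr| = 286.63 Cr (higher under M)

286.63 Cr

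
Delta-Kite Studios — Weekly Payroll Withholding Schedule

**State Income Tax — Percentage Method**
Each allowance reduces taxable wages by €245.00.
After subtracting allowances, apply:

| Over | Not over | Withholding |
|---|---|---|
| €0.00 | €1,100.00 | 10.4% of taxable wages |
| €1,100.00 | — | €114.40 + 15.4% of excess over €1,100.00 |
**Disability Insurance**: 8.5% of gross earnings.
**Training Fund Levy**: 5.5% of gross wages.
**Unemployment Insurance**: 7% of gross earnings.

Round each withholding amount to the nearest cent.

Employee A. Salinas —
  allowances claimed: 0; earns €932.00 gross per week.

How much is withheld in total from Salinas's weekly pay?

State Income Tax: taxable = €932.00
  10.4% × €932.00 = €96.93
Disability Insurance: 8.5% × €932.00 = €79.22
Training Fund Levy: 5.5% × €932.00 = €51.26
Unemployment Insurance: 7% × €932.00 = €65.24
Total: €96.93 + €79.22 + €51.26 + €65.24 = €292.65

€292.65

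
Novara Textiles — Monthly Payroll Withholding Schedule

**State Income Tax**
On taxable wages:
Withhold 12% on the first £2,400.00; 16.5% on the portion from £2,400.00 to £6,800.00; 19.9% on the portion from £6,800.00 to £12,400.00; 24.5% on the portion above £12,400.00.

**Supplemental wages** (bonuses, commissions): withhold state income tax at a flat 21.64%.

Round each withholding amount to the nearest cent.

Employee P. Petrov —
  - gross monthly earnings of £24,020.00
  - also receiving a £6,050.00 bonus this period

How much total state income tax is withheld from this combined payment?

£6,284.52

State Income Tax: taxable = £24,020.00
  £2,128.40 + 24.5% × (£24,020.00 − £12,400.00) = £2,128.40 + 24.5% × £11,620.00 = £4,975.30
Supplemental (21.64% flat on bonus): 21.64% × £6,050.00 = £1,309.22
Total state income tax: £4,975.30 + £1,309.22 = £6,284.52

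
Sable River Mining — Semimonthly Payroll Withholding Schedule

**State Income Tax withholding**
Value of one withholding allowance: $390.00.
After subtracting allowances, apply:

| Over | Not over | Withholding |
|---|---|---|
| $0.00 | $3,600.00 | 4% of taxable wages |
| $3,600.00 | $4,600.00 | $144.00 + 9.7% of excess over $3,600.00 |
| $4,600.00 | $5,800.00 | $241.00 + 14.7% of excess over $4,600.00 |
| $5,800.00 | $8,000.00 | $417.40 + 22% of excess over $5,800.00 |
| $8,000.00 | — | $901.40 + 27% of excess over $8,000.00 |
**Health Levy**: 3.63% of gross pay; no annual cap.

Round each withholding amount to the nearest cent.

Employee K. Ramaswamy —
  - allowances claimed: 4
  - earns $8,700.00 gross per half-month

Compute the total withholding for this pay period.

$1,028.01

State Income Tax: taxable = $8,700.00 − 4×$390.00 = $7,140.00
  $417.40 + 22% × ($7,140.00 − $5,800.00) = $417.40 + 22% × $1,340.00 = $712.20
Health Levy: 3.63% × $8,700.00 = $315.81
Total: $712.20 + $315.81 = $1,028.01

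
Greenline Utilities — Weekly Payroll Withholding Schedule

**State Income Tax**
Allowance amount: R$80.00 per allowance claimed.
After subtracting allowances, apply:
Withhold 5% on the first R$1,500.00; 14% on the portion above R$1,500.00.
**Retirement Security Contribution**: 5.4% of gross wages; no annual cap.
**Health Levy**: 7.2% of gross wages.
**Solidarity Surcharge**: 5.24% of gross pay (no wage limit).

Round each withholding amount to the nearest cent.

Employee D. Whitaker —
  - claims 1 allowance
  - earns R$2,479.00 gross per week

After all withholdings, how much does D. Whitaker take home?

State Income Tax: taxable = R$2,479.00 − 1×R$80.00 = R$2,399.00
  R$75.00 + 14% × (R$2,399.00 − R$1,500.00) = R$75.00 + 14% × R$899.00 = R$200.86
Retirement Security Contribution: 5.4% × R$2,479.00 = R$133.87
Health Levy: 7.2% × R$2,479.00 = R$178.49
Solidarity Surcharge: 5.24% × R$2,479.00 = R$129.90
Total withheld: R$200.86 + R$133.87 + R$178.49 + R$129.90 = R$643.12
Net pay: R$2,479.00 − R$643.12 = R$1,835.88

R$1,835.88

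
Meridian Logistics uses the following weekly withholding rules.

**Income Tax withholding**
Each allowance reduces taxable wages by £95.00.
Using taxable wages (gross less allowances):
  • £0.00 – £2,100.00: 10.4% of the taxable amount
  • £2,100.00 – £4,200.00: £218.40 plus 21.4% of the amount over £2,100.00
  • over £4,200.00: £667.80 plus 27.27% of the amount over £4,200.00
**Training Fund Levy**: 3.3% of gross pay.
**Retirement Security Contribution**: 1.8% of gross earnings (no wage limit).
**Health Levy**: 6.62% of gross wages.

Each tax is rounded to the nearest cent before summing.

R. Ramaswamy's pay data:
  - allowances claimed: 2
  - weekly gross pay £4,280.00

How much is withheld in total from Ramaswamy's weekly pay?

Income Tax: taxable = £4,280.00 − 2×£95.00 = £4,090.00
  £218.40 + 21.4% × (£4,090.00 − £2,100.00) = £218.40 + 21.4% × £1,990.00 = £644.26
Training Fund Levy: 3.3% × £4,280.00 = £141.24
Retirement Security Contribution: 1.8% × £4,280.00 = £77.04
Health Levy: 6.62% × £4,280.00 = £283.34
Total: £644.26 + £141.24 + £77.04 + £283.34 = £1,145.88

£1,145.88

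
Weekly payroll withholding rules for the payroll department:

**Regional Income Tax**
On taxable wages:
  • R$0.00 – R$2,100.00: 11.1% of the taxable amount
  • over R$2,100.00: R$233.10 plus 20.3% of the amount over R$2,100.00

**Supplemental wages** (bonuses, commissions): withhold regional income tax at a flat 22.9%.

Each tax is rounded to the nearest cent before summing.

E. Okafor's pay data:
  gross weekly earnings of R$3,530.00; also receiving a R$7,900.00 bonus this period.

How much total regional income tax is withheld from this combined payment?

Regional Income Tax: taxable = R$3,530.00
  R$233.10 + 20.3% × (R$3,530.00 − R$2,100.00) = R$233.10 + 20.3% × R$1,430.00 = R$523.39
Supplemental (22.9% flat on bonus): 22.9% × R$7,900.00 = R$1,809.10
Total regional income tax: R$523.39 + R$1,809.10 = R$2,332.49

R$2,332.49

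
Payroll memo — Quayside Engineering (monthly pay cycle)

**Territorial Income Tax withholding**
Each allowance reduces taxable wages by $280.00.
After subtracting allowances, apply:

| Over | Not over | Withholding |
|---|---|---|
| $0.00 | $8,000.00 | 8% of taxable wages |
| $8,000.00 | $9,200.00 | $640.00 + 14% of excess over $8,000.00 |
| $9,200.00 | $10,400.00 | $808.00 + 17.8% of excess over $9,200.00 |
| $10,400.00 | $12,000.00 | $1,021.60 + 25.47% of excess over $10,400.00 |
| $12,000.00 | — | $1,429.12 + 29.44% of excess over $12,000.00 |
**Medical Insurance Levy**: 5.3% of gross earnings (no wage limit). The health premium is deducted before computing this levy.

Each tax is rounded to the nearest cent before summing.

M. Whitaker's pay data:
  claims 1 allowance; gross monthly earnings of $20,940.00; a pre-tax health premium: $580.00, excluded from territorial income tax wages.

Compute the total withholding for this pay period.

$4,886.95

Territorial Income Tax: taxable = $20,940.00 − $580.00 − 1×$280.00 = $20,080.00
  $1,429.12 + 29.44% × ($20,080.00 − $12,000.00) = $1,429.12 + 29.44% × $8,080.00 = $3,807.87
Medical Insurance Levy: 5.3% × $20,360.00 = $1,079.08
Total: $3,807.87 + $1,079.08 = $4,886.95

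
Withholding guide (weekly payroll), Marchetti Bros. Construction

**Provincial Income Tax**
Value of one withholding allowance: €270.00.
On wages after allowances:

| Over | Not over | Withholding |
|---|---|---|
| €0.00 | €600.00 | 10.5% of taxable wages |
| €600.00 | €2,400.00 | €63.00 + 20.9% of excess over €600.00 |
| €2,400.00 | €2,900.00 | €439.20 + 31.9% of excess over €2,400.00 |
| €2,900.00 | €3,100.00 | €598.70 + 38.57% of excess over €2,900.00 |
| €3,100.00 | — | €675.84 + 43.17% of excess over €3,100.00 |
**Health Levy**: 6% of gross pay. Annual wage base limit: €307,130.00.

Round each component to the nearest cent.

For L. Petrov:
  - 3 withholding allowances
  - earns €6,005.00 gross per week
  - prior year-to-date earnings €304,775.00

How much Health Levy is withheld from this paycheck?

Health Levy: cap €307,130.00 − YTD €304,775.00 = €2,355.00 subject; 6% × €2,355.00 = €141.30

€141.30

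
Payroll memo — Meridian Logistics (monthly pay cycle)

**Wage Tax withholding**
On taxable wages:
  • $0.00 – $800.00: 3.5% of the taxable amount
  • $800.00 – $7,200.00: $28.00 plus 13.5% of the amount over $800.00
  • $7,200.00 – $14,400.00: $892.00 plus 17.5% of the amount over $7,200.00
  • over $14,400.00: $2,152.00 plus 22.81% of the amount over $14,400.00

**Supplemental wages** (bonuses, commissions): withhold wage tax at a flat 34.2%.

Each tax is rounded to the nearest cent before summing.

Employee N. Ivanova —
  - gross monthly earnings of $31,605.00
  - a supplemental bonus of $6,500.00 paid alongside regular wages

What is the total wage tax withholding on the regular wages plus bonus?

$8,299.46

Wage Tax: taxable = $31,605.00
  $2,152.00 + 22.81% × ($31,605.00 − $14,400.00) = $2,152.00 + 22.81% × $17,205.00 = $6,076.46
Supplemental (34.2% flat on bonus): 34.2% × $6,500.00 = $2,223.00
Total wage tax: $6,076.46 + $2,223.00 = $8,299.46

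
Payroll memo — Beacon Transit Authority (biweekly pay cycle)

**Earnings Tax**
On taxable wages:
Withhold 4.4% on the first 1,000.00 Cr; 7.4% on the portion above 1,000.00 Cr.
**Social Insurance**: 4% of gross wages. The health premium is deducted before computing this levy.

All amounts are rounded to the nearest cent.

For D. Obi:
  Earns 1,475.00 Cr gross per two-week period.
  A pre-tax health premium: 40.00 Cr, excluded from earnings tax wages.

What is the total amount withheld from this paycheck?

Earnings Tax: taxable = 1,475.00 Cr − 40.00 Cr = 1,435.00 Cr
  44.00 Cr + 7.4% × (1,435.00 Cr − 1,000.00 Cr) = 44.00 Cr + 7.4% × 435.00 Cr = 76.19 Cr
Social Insurance: 4% × 1,435.00 Cr = 57.40 Cr
Total: 76.19 Cr + 57.40 Cr = 133.59 Cr

133.59 Cr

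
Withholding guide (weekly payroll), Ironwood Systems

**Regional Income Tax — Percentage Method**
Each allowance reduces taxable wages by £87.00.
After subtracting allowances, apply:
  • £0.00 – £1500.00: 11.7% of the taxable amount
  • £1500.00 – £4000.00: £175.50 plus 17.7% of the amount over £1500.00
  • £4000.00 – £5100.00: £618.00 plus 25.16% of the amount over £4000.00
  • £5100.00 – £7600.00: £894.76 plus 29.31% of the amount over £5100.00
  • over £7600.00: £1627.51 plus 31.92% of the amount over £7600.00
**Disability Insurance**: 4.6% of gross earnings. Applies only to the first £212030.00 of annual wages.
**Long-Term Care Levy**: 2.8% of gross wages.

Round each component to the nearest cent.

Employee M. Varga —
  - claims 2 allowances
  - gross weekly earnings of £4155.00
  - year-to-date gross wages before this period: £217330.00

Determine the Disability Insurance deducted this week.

£0.00

Disability Insurance: YTD £217330.00 ≥ cap £212030.00 → £0.00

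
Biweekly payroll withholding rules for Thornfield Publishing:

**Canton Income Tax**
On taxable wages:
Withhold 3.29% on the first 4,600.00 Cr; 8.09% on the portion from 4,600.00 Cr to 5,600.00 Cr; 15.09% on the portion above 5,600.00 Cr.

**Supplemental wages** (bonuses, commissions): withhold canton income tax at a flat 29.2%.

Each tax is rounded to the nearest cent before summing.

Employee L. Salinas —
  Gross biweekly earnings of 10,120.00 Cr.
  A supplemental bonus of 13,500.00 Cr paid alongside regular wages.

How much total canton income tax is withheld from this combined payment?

Canton Income Tax: taxable = 10,120.00 Cr
  232.24 Cr + 15.09% × (10,120.00 Cr − 5,600.00 Cr) = 232.24 Cr + 15.09% × 4,520.00 Cr = 914.31 Cr
Supplemental (29.2% flat on bonus): 29.2% × 13,500.00 Cr = 3,942.00 Cr
Total canton income tax: 914.31 Cr + 3,942.00 Cr = 4,856.31 Cr

4,856.31 Cr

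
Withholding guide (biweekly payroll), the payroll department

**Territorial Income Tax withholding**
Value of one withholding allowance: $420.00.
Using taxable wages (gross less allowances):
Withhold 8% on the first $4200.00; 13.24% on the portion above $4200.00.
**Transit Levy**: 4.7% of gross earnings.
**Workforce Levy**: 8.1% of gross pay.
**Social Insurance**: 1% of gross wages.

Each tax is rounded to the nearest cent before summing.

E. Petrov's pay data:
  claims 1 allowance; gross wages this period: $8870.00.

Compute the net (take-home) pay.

$6747.24

Territorial Income Tax: taxable = $8870.00 − 1×$420.00 = $8450.00
  $336.00 + 13.24% × ($8450.00 − $4200.00) = $336.00 + 13.24% × $4250.00 = $898.70
Transit Levy: 4.7% × $8870.00 = $416.89
Workforce Levy: 8.1% × $8870.00 = $718.47
Social Insurance: 1% × $8870.00 = $88.70
Total withheld: $898.70 + $416.89 + $718.47 + $88.70 = $2122.76
Net pay: $8870.00 − $2122.76 = $6747.24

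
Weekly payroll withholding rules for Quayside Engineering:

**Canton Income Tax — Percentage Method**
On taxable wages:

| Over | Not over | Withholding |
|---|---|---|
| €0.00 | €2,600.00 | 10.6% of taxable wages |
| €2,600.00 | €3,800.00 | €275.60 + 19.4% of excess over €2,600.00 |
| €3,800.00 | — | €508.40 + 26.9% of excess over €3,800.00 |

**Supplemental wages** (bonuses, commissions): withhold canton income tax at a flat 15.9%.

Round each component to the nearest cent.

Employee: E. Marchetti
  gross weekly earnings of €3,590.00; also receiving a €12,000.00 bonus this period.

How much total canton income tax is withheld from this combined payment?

Canton Income Tax: taxable = €3,590.00
  €275.60 + 19.4% × (€3,590.00 − €2,600.00) = €275.60 + 19.4% × €990.00 = €467.66
Supplemental (15.9% flat on bonus): 15.9% × €12,000.00 = €1,908.00
Total canton income tax: €467.66 + €1,908.00 = €2,375.66

€2,375.66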